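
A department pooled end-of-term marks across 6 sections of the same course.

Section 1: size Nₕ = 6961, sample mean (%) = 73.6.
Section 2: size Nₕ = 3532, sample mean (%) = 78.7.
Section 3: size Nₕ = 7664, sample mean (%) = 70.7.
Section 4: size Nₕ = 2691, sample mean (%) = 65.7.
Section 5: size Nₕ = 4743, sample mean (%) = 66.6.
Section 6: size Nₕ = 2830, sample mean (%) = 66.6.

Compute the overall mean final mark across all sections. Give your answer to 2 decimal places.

x̄_st = (Σ Nₕx̄ₕ) / (Σ Nₕ) = (6961·73.6 + 3532·78.7 + 7664·70.7 + 2691·65.7 + 4743·66.6 + 2830·66.6) / 28421
= 2013303.3 / 28421 = 70.8386... → 70.84.

70.84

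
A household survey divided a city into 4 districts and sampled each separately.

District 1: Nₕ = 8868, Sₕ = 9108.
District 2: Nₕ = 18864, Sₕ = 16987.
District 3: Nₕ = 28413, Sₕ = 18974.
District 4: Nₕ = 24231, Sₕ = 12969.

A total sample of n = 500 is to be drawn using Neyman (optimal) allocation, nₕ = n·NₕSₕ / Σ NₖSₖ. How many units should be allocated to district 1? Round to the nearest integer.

Σ NₕSₕ = 8868·9108 + 18864·16987 + 28413·18974 + 24231·12969 = 1254572613.
Share for 1: 80769744/1254572613 = 0.06438.
n_1 = 500 × 0.06438 = 32.190... → 32.

32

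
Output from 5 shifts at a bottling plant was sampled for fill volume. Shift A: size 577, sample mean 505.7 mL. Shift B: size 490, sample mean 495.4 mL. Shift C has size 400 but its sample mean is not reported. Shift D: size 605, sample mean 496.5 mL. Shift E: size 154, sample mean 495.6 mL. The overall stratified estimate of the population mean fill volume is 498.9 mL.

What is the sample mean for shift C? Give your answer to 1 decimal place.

498.3

Σ Nₕx̄ₕ = N·μ, so 400·x̄_C = 2226·498.9 − (577·505.7 + 490·495.4 + 605·496.5 + 154·495.6).
= 1110551.4 − 911239.8 = 199311.6.
x̄_C = 199311.6 / 400 = 498.279 → 498.3.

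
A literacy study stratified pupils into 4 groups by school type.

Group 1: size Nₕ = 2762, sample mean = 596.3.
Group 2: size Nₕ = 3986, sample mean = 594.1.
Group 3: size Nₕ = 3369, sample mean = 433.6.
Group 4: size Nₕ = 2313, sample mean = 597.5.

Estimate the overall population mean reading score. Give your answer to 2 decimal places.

551.72

N = 12430; weights Wₕ = Nₕ/N = (0.2222, 0.3207, 0.2710, 0.1861).
x̄_st = Σ Wₕ·x̄ₕ = 0.2222·596.3 + 0.3207·594.1 + 0.2710·433.6 + 0.1861·597.5 ≈ 551.7200...
→ 551.72.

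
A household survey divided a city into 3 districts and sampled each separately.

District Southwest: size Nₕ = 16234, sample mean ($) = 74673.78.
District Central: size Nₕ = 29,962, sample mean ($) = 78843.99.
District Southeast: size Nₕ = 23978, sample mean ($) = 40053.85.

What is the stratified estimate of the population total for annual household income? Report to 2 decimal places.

Southwest: 16234·74673.78 = 1212254144.52
Central: 29962·78843.99 = 2362323628.38
Southeast: 23978·40053.85 = 960411215.3
τ̂ = Σ Nₕx̄ₕ = 4534988988.20.

4534988988.20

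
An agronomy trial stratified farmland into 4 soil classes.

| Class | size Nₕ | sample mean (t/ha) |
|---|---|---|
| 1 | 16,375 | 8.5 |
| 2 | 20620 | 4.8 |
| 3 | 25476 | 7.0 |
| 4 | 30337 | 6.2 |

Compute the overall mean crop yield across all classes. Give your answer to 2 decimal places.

N = 16375 + 20620 + 25476 + 30337 = 92808.
The stratified mean weights each stratum mean by its population share Nₕ/N.
Σ Nₕx̄ₕ = 16375·8.5 + 20620·4.8 + 25476·7.0 + 30337·6.2 = 139187.5 + 98976 + 178332 + 188089.4 = 604584.9.
Divide by N: 604584.9 / 92808 = 6.5144... → 6.51.

6.51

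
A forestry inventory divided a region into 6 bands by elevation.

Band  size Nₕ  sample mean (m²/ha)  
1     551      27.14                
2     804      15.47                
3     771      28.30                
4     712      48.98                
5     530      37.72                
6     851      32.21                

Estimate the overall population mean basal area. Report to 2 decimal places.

x̄_st = (Σ Nₕx̄ₕ) / (Σ Nₕ) = (551·27.14 + 804·15.47 + 771·28.30 + 712·48.98 + 530·37.72 + 851·32.21) / 4219
= 131487.39 / 4219 = 31.1655... → 31.17.

31.17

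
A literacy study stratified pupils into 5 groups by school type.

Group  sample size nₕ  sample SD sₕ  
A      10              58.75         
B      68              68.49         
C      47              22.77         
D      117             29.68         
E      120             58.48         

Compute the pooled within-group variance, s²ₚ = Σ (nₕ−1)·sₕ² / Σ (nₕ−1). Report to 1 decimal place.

Degrees of freedom: 9 + 67 + 46 + 116 + 119 = 357.
Σ(nₕ−1)sₕ² = 9·3451.5625 + 67·4690.8801 + 46·518.4729 + 116·880.9024 + 119·3419.9104 = 878356.7986.
s²ₚ = 878356.7986 / 357 = 2460.383... → 2460.4.

2460.4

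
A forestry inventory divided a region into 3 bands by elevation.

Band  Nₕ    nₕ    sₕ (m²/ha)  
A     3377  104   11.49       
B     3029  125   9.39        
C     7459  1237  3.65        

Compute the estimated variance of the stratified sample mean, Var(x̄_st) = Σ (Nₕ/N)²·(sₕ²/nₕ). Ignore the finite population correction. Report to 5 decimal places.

N = 13865. Term for each stratum: Wₕ²sₕ²/nₕ.
Var(x̄_st) = 0.07530592 + 0.03366510 + 0.00311700 = 0.11208803 → 0.11209.

0.11209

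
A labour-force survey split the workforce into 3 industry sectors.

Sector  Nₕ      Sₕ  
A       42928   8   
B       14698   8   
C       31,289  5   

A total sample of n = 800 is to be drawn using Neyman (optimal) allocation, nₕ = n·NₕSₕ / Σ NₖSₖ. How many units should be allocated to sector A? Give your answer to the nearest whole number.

445

Σ NₕSₕ = 42928·8 + 14698·8 + 31289·5 = 617453.
Share for A: 343424/617453 = 0.55619.
n_A = 800 × 0.55619 = 444.956... → 445.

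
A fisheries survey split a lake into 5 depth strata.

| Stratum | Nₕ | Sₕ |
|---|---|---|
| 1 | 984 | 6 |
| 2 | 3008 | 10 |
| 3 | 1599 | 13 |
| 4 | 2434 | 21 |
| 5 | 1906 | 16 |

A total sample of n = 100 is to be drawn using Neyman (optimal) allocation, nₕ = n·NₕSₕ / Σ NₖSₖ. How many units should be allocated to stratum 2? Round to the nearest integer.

Σ NₕSₕ = 984·6 + 3008·10 + 1599·13 + 2434·21 + 1906·16 = 138381.
Share for 2: 30080/138381 = 0.21737.
n_2 = 100 × 0.21737 = 21.737... → 22.

22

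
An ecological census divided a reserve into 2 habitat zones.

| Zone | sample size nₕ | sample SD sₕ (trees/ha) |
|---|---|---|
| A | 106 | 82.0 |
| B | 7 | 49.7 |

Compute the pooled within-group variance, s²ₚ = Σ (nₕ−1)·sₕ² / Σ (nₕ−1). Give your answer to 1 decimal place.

6494.1

A: (106−1)·82.0² = 105·6724 = 706020
B: (7−1)·49.7² = 6·2470.09 = 14820.54
Numerator = 720840.54; denominator = Σ(nₕ−1) = 111.
s²ₚ = 720840.54/111 = 6494.059... → 6494.1.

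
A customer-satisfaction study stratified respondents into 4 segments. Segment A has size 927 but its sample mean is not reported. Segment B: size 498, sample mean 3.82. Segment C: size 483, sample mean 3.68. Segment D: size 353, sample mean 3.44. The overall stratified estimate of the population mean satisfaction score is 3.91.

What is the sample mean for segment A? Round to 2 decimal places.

Σ Nₕx̄ₕ = N·μ, so 927·x̄_A = 2261·3.91 − (498·3.82 + 483·3.68 + 353·3.44).
= 8840.51 − 4894.12 = 3946.39.
x̄_A = 3946.39 / 927 = 4.2572... → 4.26.

4.26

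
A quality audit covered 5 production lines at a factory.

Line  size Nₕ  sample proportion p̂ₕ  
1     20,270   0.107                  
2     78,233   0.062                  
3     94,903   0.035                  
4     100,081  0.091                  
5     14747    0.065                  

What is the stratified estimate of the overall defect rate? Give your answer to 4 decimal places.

N = 20270 + 78233 + 94903 + 100081 + 14747 = 308234.
Overall proportion = Σ (Nₕ/N)·p̂ₕ.
Σ Nₕp̂ₕ = 2168.89 + 4850.446 + 3321.605 + 9107.371 + 958.555 = 20406.867.
20406.867 / 308234 = 0.066206... → 0.0662.

0.0662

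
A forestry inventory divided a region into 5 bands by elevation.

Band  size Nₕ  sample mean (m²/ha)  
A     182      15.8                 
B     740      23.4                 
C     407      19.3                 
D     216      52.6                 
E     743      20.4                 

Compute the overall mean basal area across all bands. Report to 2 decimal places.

x̄_st = (Σ Nₕx̄ₕ) / (Σ Nₕ) = (182·15.8 + 740·23.4 + 407·19.3 + 216·52.6 + 743·20.4) / 2288
= 54565.5 / 2288 = 23.8486... → 23.85.

23.85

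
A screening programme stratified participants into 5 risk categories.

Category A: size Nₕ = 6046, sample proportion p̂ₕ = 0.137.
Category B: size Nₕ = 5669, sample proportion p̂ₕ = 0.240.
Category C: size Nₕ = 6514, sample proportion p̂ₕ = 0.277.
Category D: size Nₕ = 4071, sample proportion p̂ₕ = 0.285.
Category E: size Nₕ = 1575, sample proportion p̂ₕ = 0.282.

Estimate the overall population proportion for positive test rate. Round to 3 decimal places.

0.234

N = 6046 + 5669 + 6514 + 4071 + 1575 = 23875.
Overall proportion = Σ (Nₕ/N)·p̂ₕ.
Σ Nₕp̂ₕ = 828.302 + 1360.56 + 1804.378 + 1160.235 + 444.15 = 5597.625.
5597.625 / 23875 = 0.23446... → 0.234.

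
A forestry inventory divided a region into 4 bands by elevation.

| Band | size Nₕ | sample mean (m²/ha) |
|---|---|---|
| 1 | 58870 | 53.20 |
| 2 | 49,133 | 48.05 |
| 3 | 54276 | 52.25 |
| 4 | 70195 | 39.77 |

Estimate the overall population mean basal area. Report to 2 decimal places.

47.83

N = 58870 + 49133 + 54276 + 70195 = 232474.
The stratified mean weights each stratum mean by its population share Nₕ/N.
Σ Nₕx̄ₕ = 58870·53.20 + 49133·48.05 + 54276·52.25 + 70195·39.77 = 3131884 + 2360840.65 + 2835921 + 2791655.15 = 11120300.8.
Divide by N: 11120300.8 / 232474 = 47.8346... → 47.83.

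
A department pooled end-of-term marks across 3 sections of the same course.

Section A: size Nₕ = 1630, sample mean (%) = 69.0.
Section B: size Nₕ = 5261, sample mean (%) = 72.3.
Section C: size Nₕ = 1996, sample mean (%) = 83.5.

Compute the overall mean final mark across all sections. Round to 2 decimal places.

x̄_st = (Σ Nₕx̄ₕ) / (Σ Nₕ) = (1630·69.0 + 5261·72.3 + 1996·83.5) / 8887
= 659506.3 / 8887 = 74.2102... → 74.21.

74.21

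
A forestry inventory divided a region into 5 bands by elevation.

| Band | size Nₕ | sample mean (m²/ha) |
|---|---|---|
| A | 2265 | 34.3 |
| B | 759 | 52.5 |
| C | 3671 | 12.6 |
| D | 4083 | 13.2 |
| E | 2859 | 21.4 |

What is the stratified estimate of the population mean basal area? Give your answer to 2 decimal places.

20.45

x̄_st = (Σ Nₕx̄ₕ) / (Σ Nₕ) = (2265·34.3 + 759·52.5 + 3671·12.6 + 4083·13.2 + 2859·21.4) / 13637
= 278869.8 / 13637 = 20.4495... → 20.45.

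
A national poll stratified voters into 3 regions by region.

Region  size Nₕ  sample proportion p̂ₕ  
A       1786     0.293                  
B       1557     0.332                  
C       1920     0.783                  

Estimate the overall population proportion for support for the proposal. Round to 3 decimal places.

Wₕ = Nₕ/N with N = 5263: 0.3394, 0.2958, 0.3648.
p̂_st = 0.3394·0.293 + 0.2958·0.332 + 0.3648·0.783 ≈ 0.48330... → 0.483.

0.483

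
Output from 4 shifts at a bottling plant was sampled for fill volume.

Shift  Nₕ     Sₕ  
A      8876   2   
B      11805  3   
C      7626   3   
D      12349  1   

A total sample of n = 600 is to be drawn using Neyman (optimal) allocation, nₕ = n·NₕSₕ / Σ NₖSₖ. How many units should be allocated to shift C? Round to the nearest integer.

A: NₕSₕ = 8876·2 = 17752
B: NₕSₕ = 11805·3 = 35415
C: NₕSₕ = 7626·3 = 22878
D: NₕSₕ = 12349·1 = 12349
Σ NₕSₕ = 88394.
n_C = 600·22878/88394 = 155.291... → 155.

155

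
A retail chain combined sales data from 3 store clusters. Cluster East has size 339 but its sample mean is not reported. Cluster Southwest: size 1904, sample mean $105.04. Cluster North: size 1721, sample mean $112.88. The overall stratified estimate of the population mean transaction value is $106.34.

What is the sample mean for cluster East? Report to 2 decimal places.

Σ Nₕx̄ₕ = N·μ, so 339·x̄_East = 3964·106.34 − (1904·105.04 + 1721·112.88).
= 421531.76 − 394262.64 = 27269.12.
x̄_East = 27269.12 / 339 = 80.4399... → 80.44.

80.44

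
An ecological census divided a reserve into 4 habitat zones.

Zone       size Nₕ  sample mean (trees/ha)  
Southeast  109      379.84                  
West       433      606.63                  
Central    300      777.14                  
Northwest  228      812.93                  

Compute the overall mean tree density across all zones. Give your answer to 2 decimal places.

675.29

N = 109 + 433 + 300 + 228 = 1070.
Weight each subgroup mean by Nₕ/N and sum.
Σ Nₕx̄ₕ = 109·379.84 + 433·606.63 + 300·777.14 + 228·812.93 = 41402.56 + 262670.79 + 233142 + 185348.04 = 722563.39.
Divide by N: 722563.39 / 1070 = 675.2929... → 675.29.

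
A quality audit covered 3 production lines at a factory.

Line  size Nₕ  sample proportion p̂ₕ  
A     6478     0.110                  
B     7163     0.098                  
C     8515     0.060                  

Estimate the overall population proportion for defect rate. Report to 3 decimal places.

Wₕ = Nₕ/N with N = 22156: 0.2924, 0.3233, 0.3843.
p̂_st = 0.2924·0.110 + 0.3233·0.098 + 0.3843·0.060 ≈ 0.08690... → 0.087.

0.087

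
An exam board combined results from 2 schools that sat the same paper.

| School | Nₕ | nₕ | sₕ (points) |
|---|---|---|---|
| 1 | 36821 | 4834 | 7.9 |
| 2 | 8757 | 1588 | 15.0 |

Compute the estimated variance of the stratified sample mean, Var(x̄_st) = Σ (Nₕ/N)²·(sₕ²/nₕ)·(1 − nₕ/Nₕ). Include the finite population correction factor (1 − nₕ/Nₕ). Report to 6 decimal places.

0.011602

N = 45578; Wₕ = Nₕ/N.
school 1: (36821/45578)²·7.9²/4834·(1 − 4834/36821) = 0.007319916
school 2: (8757/45578)²·15.0²/1588·(1 − 1588/8757) = 0.004281889
Sum = 0.011601805 → 0.011602.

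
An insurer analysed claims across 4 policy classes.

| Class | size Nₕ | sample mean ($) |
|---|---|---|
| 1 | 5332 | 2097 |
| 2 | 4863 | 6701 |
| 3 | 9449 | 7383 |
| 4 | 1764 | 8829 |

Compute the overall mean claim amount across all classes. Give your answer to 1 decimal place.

6030.7

N = 21408; weights Wₕ = Nₕ/N = (0.2491, 0.2272, 0.4414, 0.0824).
x̄_st = Σ Wₕ·x̄ₕ = 0.2491·2097 + 0.2272·6701 + 0.4414·7383 + 0.0824·8829 ≈ 6030.666...
→ 6030.7.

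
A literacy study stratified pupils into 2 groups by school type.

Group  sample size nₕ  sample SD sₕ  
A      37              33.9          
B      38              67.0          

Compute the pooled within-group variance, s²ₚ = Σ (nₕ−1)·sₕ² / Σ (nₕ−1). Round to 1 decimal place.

2842.0

Degrees of freedom: 36 + 37 = 73.
Σ(nₕ−1)sₕ² = 36·1149.21 + 37·4489 = 207464.56.
s²ₚ = 207464.56 / 73 = 2841.980... → 2842.0.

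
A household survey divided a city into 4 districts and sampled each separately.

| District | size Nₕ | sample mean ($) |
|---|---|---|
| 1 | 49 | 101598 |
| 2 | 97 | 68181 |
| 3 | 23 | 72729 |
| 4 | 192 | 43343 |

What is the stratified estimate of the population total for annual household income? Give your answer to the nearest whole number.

21586482

1: 49·101598 = 4978302
2: 97·68181 = 6613557
3: 23·72729 = 1672767
4: 192·43343 = 8321856
τ̂ = Σ Nₕx̄ₕ = 21586482.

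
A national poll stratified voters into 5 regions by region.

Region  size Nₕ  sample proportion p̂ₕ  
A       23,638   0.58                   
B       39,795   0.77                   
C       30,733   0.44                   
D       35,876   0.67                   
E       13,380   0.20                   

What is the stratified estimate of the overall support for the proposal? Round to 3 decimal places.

0.590

Wₕ = Nₕ/N with N = 143422: 0.1648, 0.2775, 0.2143, 0.2501, 0.0933.
p̂_st = 0.1648·0.58 + 0.2775·0.77 + 0.2143·0.44 + 0.2501·0.67 + 0.0933·0.20 ≈ 0.58978... → 0.590.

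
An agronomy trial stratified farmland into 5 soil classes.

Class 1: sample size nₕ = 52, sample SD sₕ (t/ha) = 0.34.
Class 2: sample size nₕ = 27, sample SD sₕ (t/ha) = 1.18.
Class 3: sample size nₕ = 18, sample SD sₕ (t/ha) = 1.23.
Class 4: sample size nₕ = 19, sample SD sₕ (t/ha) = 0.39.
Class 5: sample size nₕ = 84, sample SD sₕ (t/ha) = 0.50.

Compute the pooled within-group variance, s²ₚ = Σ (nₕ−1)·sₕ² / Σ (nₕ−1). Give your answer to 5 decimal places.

0.46823

Degrees of freedom: 51 + 26 + 17 + 18 + 83 = 195.
Σ(nₕ−1)sₕ² = 51·0.1156 + 26·1.3924 + 17·1.5129 + 18·0.1521 + 83·0.25 = 91.3051.
s²ₚ = 91.3051 / 195 = 0.4682313... → 0.46823.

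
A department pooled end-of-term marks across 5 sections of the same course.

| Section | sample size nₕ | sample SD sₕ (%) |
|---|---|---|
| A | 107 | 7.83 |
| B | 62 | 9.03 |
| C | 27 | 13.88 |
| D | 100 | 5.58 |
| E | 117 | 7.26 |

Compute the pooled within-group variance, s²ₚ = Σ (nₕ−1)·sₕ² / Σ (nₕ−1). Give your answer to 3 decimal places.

Degrees of freedom: 106 + 61 + 26 + 99 + 116 = 408.
Σ(nₕ−1)sₕ² = 106·61.3089 + 61·81.5409 + 26·192.6544 + 99·31.1364 + 116·52.7076 = 25678.3379.
s²ₚ = 25678.3379 / 408 = 62.93710... → 62.937.

62.937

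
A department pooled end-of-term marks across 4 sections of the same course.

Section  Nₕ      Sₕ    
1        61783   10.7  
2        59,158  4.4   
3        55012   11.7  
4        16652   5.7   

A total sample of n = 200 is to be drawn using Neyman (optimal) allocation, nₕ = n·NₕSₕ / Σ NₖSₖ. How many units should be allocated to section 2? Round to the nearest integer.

Σ NₕSₕ = 61783·10.7 + 59158·4.4 + 55012·11.7 + 16652·5.7 = 1659930.1.
Share for 2: 260295.2/1659930.1 = 0.15681.
n_2 = 200 × 0.15681 = 31.362... → 31.

31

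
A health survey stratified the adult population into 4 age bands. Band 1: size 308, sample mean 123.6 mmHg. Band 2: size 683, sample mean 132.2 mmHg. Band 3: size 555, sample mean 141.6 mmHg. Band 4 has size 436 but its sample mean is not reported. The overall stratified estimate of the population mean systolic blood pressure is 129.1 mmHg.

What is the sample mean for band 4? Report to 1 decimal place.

112.2

Σ Nₕx̄ₕ = N·μ, so 436·x̄_4 = 1982·129.1 − (308·123.6 + 683·132.2 + 555·141.6).
= 255876.2 − 206949.4 = 48926.8.
x̄_4 = 48926.8 / 436 = 112.217... → 112.2.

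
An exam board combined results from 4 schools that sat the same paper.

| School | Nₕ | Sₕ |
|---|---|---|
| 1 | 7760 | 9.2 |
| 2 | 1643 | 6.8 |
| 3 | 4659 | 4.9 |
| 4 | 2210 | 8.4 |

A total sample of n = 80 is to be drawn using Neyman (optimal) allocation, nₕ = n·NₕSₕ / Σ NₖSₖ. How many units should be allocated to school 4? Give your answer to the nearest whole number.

12

1: NₕSₕ = 7760·9.2 = 71392
2: NₕSₕ = 1643·6.8 = 11172.4
3: NₕSₕ = 4659·4.9 = 22829.1
4: NₕSₕ = 2210·8.4 = 18564
Σ NₕSₕ = 123957.5.
n_4 = 80·18564/123957.5 = 11.981... → 12.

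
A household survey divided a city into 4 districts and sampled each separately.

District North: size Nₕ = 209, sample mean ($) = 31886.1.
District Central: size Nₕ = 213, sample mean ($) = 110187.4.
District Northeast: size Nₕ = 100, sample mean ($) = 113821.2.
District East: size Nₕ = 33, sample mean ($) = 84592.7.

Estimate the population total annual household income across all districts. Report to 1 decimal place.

44307790.2

Population total = Σ Nₕ·x̄ₕ (each stratum's size times its mean).
209·31886.1 + 213·110187.4 + 100·113821.2 + 33·84592.7 = 6664194.9 + 23469916.2 + 11382120 + 2791559.1 = 44307790.2.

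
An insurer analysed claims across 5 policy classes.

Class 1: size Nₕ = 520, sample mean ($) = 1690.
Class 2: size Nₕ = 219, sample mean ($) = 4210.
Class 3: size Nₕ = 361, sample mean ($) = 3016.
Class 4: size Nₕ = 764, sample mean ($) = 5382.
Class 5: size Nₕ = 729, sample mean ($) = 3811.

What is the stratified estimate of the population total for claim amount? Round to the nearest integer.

9779633

Population total = Σ Nₕ·x̄ₕ (each stratum's size times its mean).
520·1690 + 219·4210 + 361·3016 + 764·5382 + 729·3811 = 878800 + 921990 + 1088776 + 4111848 + 2778219 = 9779633.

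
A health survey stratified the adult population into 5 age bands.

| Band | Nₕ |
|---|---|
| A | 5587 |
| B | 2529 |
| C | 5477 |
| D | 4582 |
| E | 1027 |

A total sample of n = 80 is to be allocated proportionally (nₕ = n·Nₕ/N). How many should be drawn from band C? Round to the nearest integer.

23

N = 5587 + 2529 + 5477 + 4582 + 1027 = 19202.
n_C = 80·5477/19202 = 22.818... → 23.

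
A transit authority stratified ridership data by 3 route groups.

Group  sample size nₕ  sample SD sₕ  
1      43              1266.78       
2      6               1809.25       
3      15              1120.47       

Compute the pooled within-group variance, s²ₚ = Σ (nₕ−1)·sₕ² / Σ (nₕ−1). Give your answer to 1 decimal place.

1661344.2

1: (43−1)·1266.78² = 42·1604731.5684 = 67398725.8728
2: (6−1)·1809.25² = 5·3273385.5625 = 16366927.8125
3: (15−1)·1120.47² = 14·1255453.0209 = 17576342.2926
Numerator = 101341995.9779; denominator = Σ(nₕ−1) = 61.
s²ₚ = 101341995.9779/61 = 1661344.196... → 1661344.2.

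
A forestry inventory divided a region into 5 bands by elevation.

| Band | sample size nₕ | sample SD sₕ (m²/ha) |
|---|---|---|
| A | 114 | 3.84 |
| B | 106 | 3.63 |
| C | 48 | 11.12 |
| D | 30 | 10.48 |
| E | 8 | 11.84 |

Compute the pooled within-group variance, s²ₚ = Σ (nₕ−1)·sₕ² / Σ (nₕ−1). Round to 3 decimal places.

Degrees of freedom: 113 + 105 + 47 + 29 + 7 = 301.
Σ(nₕ−1)sₕ² = 113·14.7456 + 105·13.1769 + 47·123.6544 + 29·109.8304 + 7·140.1856 = 13027.9649.
s²ₚ = 13027.9649 / 301 = 43.28228... → 43.282.

43.282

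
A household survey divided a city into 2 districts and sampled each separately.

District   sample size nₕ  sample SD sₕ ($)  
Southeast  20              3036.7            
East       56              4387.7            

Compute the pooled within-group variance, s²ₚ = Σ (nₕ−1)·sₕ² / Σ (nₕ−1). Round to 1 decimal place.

16676547.5

Degrees of freedom: 19 + 55 = 74.
Σ(nₕ−1)sₕ² = 19·9221546.89 + 55·19251911.29 = 1234064511.86.
s²ₚ = 1234064511.86 / 74 = 16676547.458... → 16676547.5.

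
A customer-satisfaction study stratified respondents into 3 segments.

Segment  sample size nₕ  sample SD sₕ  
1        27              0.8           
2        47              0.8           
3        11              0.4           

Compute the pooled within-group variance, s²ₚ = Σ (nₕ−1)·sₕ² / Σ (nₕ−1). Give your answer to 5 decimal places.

0.58146

1: (27−1)·0.8² = 26·0.64 = 16.64
2: (47−1)·0.8² = 46·0.64 = 29.44
3: (11−1)·0.4² = 10·0.16 = 1.6
Numerator = 47.68; denominator = Σ(nₕ−1) = 82.
s²ₚ = 47.68/82 = 0.5814634... → 0.58146.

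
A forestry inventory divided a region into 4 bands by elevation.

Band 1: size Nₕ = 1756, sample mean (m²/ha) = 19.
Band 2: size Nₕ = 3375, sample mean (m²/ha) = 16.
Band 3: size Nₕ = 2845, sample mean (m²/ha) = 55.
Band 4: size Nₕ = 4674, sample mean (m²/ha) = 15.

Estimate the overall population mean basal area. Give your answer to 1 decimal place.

24.8

x̄_st = (Σ Nₕx̄ₕ) / (Σ Nₕ) = (1756·19 + 3375·16 + 2845·55 + 4674·15) / 12650
= 313949 / 12650 = 24.818... → 24.8.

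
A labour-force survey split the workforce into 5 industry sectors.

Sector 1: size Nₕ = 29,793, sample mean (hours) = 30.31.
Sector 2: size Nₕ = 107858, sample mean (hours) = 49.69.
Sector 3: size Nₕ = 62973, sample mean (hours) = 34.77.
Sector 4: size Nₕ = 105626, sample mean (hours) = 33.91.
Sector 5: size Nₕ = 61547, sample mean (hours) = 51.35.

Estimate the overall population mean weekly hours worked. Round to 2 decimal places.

41.31

N = 367797; weights Wₕ = Nₕ/N = (0.0810, 0.2933, 0.1712, 0.2872, 0.1673).
x̄_st = Σ Wₕ·x̄ₕ = 0.0810·30.31 + 0.2933·49.69 + 0.1712·34.77 + 0.2872·33.91 + 0.1673·51.35 ≈ 41.3116...
→ 41.31.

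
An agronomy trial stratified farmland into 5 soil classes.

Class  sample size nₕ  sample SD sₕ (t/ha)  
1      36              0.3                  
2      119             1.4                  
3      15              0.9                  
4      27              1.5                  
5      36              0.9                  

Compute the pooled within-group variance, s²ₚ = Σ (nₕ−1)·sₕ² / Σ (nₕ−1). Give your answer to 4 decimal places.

1.4589

Degrees of freedom: 35 + 118 + 14 + 26 + 35 = 228.
Σ(nₕ−1)sₕ² = 35·0.09 + 118·1.96 + 14·0.81 + 26·2.25 + 35·0.81 = 332.62.
s²ₚ = 332.62 / 228 = 1.458860... → 1.4589.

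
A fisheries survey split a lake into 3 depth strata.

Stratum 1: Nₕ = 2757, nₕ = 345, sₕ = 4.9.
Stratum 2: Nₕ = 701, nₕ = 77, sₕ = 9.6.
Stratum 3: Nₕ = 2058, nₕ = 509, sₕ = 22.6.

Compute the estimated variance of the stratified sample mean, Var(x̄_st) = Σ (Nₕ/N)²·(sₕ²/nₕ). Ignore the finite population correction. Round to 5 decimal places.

N = 5516; Wₕ = Nₕ/N.
stratum 1: (2757/5516)²·4.9²/345 = 0.01738594
stratum 2: (701/5516)²·9.6²/77 = 0.01933033
stratum 3: (2058/5516)²·22.6²/509 = 0.13968228
Sum = 0.17639855 → 0.17640.

0.17640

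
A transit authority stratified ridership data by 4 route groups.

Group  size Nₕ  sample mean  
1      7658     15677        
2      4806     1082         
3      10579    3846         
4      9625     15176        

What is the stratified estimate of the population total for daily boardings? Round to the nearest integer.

312010392

1: 7658·15677 = 120054466
2: 4806·1082 = 5200092
3: 10579·3846 = 40686834
4: 9625·15176 = 146069000
τ̂ = Σ Nₕx̄ₕ = 312010392.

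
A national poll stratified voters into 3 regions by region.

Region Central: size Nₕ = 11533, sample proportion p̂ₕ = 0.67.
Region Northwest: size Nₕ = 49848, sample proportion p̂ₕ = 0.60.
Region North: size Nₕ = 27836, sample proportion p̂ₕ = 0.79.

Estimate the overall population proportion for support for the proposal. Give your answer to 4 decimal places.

0.6683

Wₕ = Nₕ/N with N = 89217: 0.1293, 0.5587, 0.3120.
p̂_st = 0.1293·0.67 + 0.5587·0.60 + 0.3120·0.79 ≈ 0.668329... → 0.6683.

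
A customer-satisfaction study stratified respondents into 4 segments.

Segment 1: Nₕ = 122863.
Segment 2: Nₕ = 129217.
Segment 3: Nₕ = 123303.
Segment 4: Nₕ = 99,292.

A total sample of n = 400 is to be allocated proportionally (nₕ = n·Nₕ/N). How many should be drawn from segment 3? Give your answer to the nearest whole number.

Share of segment 3 = 123303/474675 = 0.25976.
Allocate 400 × 0.25976 = 103.905... → 104.

104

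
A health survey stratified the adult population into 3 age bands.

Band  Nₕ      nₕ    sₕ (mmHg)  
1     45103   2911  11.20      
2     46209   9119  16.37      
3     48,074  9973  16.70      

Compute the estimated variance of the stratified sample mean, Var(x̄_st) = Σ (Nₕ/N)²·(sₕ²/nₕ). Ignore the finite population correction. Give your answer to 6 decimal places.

0.011068

N = 139386; Wₕ = Nₕ/N.
band 1: (45103/139386)²·11.20²/2911 = 0.004511972
band 2: (46209/139386)²·16.37²/9119 = 0.003229721
band 3: (48074/139386)²·16.70²/9973 = 0.003326514
Sum = 0.011068206 → 0.011068.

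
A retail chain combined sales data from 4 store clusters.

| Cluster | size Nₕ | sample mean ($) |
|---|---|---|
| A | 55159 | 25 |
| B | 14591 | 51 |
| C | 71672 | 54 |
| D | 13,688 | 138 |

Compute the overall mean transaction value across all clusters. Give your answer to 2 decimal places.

x̄_st = (Σ Nₕx̄ₕ) / (Σ Nₕ) = (55159·25 + 14591·51 + 71672·54 + 13688·138) / 155110
= 7882348 / 155110 = 50.8178... → 50.82.

50.82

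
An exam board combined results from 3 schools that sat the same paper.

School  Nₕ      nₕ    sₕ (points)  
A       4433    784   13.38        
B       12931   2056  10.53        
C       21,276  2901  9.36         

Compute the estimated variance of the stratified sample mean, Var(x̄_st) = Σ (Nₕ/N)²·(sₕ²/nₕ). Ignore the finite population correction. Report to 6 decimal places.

0.018201

N = 38640; Wₕ = Nₕ/N.
school A: (4433/38640)²·13.38²/784 = 0.003005505
school B: (12931/38640)²·10.53²/2056 = 0.006039815
school C: (21276/38640)²·9.36²/2901 = 0.009156082
Sum = 0.018201402 → 0.018201.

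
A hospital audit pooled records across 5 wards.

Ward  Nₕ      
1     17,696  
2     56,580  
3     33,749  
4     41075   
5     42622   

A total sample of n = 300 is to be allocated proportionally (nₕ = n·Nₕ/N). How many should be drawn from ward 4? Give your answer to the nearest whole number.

Share of ward 4 = 41075/191722 = 0.21424.
Allocate 300 × 0.21424 = 64.273... → 64.

64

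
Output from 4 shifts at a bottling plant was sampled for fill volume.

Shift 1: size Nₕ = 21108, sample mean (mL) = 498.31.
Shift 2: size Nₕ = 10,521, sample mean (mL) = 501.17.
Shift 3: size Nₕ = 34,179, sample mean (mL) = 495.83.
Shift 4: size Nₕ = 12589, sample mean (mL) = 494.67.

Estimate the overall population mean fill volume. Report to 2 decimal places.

x̄_st = (Σ Nₕx̄ₕ) / (Σ Nₕ) = (21108·498.31 + 10521·501.17 + 34179·495.83 + 12589·494.67) / 78397
= 38965511.25 / 78397 = 497.0281... → 497.03.

497.03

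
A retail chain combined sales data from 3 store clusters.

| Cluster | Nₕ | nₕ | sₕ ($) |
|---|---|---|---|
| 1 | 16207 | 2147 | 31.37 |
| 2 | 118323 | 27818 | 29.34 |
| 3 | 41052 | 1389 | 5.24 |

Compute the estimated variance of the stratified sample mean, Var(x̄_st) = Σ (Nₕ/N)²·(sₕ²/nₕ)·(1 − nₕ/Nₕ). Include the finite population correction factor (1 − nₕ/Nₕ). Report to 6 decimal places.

0.015181

N = 175582. Term for each stratum: Wₕ²sₕ²/nₕ·(1−nₕ/Nₕ).
Var(x̄_st) = 0.003387856 + 0.010749198 + 0.001044047 = 0.015181102 → 0.015181.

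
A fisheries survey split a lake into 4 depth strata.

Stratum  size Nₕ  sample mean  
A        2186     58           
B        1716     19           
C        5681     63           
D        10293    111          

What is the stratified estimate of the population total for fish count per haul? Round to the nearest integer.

A: 2186·58 = 126788
B: 1716·19 = 32604
C: 5681·63 = 357903
D: 10293·111 = 1142523
τ̂ = Σ Nₕx̄ₕ = 1659818.

1659818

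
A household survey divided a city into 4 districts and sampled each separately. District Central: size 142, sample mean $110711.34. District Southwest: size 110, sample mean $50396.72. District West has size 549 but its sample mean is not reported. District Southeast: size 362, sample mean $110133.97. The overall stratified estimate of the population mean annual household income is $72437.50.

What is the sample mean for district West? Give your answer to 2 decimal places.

42097.75

N = 142 + 110 + 549 + 362 = 1163.
Overall total = μ·N = 72437.50·1163 = 84244812.5.
Subtract the known strata: 142·110711.34 + 110·50396.72 + 362·110133.97 = 61133146.62.
Remaining total for district West: 84244812.5 − 61133146.62 = 23111665.88.
Divide by its size: 23111665.88 / 549 = 42097.7521... → 42097.75.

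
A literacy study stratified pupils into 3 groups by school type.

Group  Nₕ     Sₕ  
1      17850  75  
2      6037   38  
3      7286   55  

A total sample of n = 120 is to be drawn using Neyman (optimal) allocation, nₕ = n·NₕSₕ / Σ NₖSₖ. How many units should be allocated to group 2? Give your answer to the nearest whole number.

Σ NₕSₕ = 17850·75 + 6037·38 + 7286·55 = 1968886.
Share for 2: 229406/1968886 = 0.11652.
n_2 = 120 × 0.11652 = 13.982... → 14.

14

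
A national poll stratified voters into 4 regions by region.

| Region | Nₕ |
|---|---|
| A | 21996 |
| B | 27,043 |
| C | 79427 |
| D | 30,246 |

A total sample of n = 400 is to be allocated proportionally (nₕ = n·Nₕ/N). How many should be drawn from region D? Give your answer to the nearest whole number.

76

N = 21996 + 27043 + 79427 + 30246 = 158712.
n_D = 400·30246/158712 = 76.229... → 76.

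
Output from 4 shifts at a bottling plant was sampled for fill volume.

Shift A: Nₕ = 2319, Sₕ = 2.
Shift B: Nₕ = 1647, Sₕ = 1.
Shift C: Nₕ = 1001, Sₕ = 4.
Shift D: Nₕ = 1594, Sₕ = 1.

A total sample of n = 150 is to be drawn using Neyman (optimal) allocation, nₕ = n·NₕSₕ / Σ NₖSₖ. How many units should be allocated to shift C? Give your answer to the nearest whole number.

51

A: NₕSₕ = 2319·2 = 4638
B: NₕSₕ = 1647·1 = 1647
C: NₕSₕ = 1001·4 = 4004
D: NₕSₕ = 1594·1 = 1594
Σ NₕSₕ = 11883.
n_C = 150·4004/11883 = 50.543... → 51.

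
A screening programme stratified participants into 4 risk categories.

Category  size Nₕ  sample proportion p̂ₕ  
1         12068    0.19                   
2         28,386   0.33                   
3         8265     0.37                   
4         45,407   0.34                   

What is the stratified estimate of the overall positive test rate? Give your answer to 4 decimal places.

0.3204

Wₕ = Nₕ/N with N = 94126: 0.1282, 0.3016, 0.0878, 0.4824.
p̂_st = 0.1282·0.19 + 0.3016·0.33 + 0.0878·0.37 + 0.4824·0.34 ≈ 0.320387... → 0.3204.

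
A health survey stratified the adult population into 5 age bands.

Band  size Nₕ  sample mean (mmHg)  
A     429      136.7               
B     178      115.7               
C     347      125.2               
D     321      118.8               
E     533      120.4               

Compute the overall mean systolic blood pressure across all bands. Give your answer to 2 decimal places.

N = 429 + 178 + 347 + 321 + 533 = 1808.
Overall mean = Σ (Nₕ/N)·x̄ₕ — weight by population share, not a simple average.
Σ Nₕx̄ₕ = 429·136.7 + 178·115.7 + 347·125.2 + 321·118.8 + 533·120.4 = 58644.3 + 20594.6 + 43444.4 + 38134.8 + 64173.2 = 224991.3.
Divide by N: 224991.3 / 1808 = 124.4421... → 124.44.

124.44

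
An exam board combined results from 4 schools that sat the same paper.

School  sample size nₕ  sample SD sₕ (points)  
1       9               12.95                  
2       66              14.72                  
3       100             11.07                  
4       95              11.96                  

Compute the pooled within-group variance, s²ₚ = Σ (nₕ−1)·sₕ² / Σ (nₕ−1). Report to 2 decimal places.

1: (9−1)·12.95² = 8·167.7025 = 1341.62
2: (66−1)·14.72² = 65·216.6784 = 14084.096
3: (100−1)·11.07² = 99·122.5449 = 12131.9451
4: (95−1)·11.96² = 94·143.0416 = 13445.9104
Numerator = 41003.5715; denominator = Σ(nₕ−1) = 266.
s²ₚ = 41003.5715/266 = 154.1488... → 154.15.

154.15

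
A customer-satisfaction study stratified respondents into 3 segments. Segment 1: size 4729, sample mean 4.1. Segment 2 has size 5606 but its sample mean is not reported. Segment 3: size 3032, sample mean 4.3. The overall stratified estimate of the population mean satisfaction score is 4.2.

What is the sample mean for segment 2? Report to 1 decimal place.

4.2

N = 4729 + 5606 + 3032 = 13367.
Overall total = μ·N = 4.2·13367 = 56141.4.
Subtract the known strata: 4729·4.1 + 3032·4.3 = 32426.5.
Remaining total for segment 2: 56141.4 − 32426.5 = 23714.9.
Divide by its size: 23714.9 / 5606 = 4.230... → 4.2.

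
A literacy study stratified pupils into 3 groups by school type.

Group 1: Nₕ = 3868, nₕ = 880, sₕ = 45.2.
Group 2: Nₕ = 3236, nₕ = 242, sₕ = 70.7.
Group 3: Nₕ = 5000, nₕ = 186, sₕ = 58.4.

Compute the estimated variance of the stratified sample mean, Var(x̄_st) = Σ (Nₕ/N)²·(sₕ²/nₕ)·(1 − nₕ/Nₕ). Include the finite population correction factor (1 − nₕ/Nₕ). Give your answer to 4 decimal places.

4.5616

N = 12104. Term for each stratum: Wₕ²sₕ²/nₕ·(1−nₕ/Nₕ).
Var(x̄_st) = 0.1831485 + 1.3659221 + 3.0125274 = 4.5615981 → 4.5616.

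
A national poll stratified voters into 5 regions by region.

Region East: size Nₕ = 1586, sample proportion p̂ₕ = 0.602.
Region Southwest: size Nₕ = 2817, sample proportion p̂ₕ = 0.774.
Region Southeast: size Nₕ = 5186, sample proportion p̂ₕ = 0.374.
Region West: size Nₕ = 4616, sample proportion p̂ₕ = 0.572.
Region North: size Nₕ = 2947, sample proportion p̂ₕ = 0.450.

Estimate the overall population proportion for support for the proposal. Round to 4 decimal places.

0.5271

Wₕ = Nₕ/N with N = 17152: 0.0925, 0.1642, 0.3024, 0.2691, 0.1718.
p̂_st = 0.0925·0.602 + 0.1642·0.774 + 0.3024·0.374 + 0.2691·0.572 + 0.1718·0.450 ≈ 0.527122... → 0.5271.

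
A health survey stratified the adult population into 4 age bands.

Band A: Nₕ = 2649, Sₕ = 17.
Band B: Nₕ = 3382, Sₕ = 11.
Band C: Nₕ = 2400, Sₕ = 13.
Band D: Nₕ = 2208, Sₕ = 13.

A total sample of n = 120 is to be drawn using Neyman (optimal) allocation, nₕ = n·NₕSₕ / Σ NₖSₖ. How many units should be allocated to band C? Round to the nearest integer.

A: NₕSₕ = 2649·17 = 45033
B: NₕSₕ = 3382·11 = 37202
C: NₕSₕ = 2400·13 = 31200
D: NₕSₕ = 2208·13 = 28704
Σ NₕSₕ = 142139.
n_C = 120·31200/142139 = 26.340... → 26.

26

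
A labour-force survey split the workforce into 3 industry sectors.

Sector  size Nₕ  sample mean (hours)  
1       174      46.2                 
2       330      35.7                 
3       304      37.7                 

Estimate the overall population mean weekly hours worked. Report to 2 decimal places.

38.71

N = 174 + 330 + 304 = 808.
The stratified mean weights each stratum mean by its population share Nₕ/N.
Σ Nₕx̄ₕ = 174·46.2 + 330·35.7 + 304·37.7 = 8038.8 + 11781 + 11460.8 = 31280.6.
Divide by N: 31280.6 / 808 = 38.7136... → 38.71.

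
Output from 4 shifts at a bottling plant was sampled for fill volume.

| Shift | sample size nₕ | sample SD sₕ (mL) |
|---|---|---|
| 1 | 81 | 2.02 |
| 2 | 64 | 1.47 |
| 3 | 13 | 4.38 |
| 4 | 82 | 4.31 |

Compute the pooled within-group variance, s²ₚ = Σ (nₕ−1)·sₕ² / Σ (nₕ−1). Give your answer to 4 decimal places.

Degrees of freedom: 80 + 63 + 12 + 81 = 236.
Σ(nₕ−1)sₕ² = 80·4.0804 + 63·2.1609 + 12·19.1844 + 81·18.5761 = 2197.4456.
s²ₚ = 2197.4456 / 236 = 9.311210... → 9.3112.

9.3112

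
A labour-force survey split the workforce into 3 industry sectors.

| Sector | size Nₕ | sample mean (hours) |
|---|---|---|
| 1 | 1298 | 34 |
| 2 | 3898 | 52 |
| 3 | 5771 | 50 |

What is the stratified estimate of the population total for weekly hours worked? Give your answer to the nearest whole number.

Population total = Σ Nₕ·x̄ₕ (each stratum's size times its mean).
1298·34 + 3898·52 + 5771·50 = 44132 + 202696 + 288550 = 535378.

535378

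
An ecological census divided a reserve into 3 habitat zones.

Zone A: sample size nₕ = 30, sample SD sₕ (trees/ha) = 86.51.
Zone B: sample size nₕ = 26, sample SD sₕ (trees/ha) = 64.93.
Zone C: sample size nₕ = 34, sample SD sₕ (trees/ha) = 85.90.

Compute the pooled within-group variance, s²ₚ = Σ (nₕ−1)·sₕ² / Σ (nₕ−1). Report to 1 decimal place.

6505.0

Degrees of freedom: 29 + 25 + 33 = 87.
Σ(nₕ−1)sₕ² = 29·7483.9801 + 25·4215.9049 + 33·7378.81 = 565933.7754.
s²ₚ = 565933.7754 / 87 = 6504.986... → 6505.0.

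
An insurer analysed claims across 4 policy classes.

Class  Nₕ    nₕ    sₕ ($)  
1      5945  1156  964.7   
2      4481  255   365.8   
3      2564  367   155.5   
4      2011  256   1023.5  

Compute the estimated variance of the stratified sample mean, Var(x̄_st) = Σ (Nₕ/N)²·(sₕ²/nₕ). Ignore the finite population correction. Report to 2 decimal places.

N = 15001; Wₕ = Nₕ/N.
class 1: (5945/15001)²·964.7²/1156 = 126.44161
class 2: (4481/15001)²·365.8²/255 = 46.82273
class 3: (2564/15001)²·155.5²/367 = 1.92482
class 4: (2011/15001)²·1023.5²/256 = 73.53929
Sum = 248.72845 → 248.73.

248.73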